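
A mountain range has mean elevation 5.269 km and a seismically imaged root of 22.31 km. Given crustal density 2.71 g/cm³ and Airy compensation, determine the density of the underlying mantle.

Airy balance: ρ_c h = (ρ_m − ρ_c) r → ρ_m = ρ_c (1 + h/r).
ρ_m = 2.71 × (1 + 5.269 km/22.31 km) = 3.35 g/cm³.

3.35 g/cm³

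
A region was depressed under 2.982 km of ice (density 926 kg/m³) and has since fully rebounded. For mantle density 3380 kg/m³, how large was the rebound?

0.817 km

Removing the load lets mantle flow back in; uplift u satisfies ρ_ice t = ρ_m u.
u = t ρ_ice/ρ_m = 2.982 km × 926/3380 = 0.817 km.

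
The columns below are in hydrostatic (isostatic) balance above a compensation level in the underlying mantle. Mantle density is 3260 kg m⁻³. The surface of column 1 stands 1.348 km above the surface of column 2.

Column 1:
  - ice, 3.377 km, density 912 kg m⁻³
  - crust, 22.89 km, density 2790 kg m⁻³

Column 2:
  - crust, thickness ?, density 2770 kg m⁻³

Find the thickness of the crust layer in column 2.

Take the compensation level at the base of the deeper column (depth z_c below the surface of column 1) and equate Σ ρ_i t_i down to z_c; mantle fills any gap and the z_c terms cancel.
Column 1: 3.377×912 + 22.89×2790 + (z_c − 26.267)×3260
Column 2: 1.348×0 + x×2770 + (z_c − 1.348 − 0 − x)×3260
The z_c×3260 term appears on both sides and cancels. Collect the known terms of each column as K = Σ(ρt)_known − 3260 × (depth of known layers): K_1 = 66942.924 − 3260×26.267 = −18687.496; K_2 = 0 − 3260×(1.348 + 0) = −4394.48.
Balance: K_1 = K_2 − x×(3260 − 2770), so x = (K_2 − K_1)/(3260 − 2770) = 14293/490 = 29.2 km.

29.2 km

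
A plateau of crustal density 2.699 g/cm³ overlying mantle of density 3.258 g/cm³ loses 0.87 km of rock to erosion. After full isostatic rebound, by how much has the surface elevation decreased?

0.149 km

Rebound u = e ρ_c/ρ_m = 0.87 km × 2.699/3.258 = 0.7207 km.
Net surface drop = e − u = 0.87 km − 0.7207 km = e (ρ_m − ρ_c)/ρ_m = 0.149 km.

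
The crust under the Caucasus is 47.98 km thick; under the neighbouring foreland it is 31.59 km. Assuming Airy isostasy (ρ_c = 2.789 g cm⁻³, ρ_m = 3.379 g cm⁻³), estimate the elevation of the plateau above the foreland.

2.86 km

Excess crust Δ = 47.98 km − 31.59 km = 16.39 km, split between elevation h and root r with h + r = Δ.
Airy balance ρ_c h = (ρ_m − ρ_c) r gives r = h ρ_c/(ρ_m − ρ_c), so h (1 + ρ_c/(ρ_m − ρ_c)) = Δ, i.e. h = Δ (ρ_m − ρ_c)/ρ_m.
h = 16.39 km × 0.59/3.379 = 2.86 km.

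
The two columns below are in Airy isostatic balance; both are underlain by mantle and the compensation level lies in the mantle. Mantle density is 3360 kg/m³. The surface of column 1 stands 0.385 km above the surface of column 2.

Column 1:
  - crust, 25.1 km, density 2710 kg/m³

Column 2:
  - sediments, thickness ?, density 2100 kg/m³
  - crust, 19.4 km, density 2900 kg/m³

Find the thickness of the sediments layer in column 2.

4.84 km

Take the compensation level at the base of the deeper column (depth z_c below the surface of column 1) and equate Σ ρ_i t_i down to z_c; mantle fills any gap and the z_c terms cancel.
Column 1: 25.1×2710 + (z_c − 25.1)×3360
Column 2: 0.385×0 + x×2100 + 19.4×2900 + (z_c − 0.385 − 19.4 − x)×3360
The z_c×3360 term appears on both sides and cancels. Collect the known terms of each column as K = Σ(ρt)_known − 3360 × (depth of known layers): K_1 = 68021 − 3360×25.1 = −16315; K_2 = 56260 − 3360×(0.385 + 19.4) = −10217.6.
Balance: K_1 = K_2 − x×(3360 − 2100), so x = (K_2 − K_1)/(3360 − 2100) = 6097.4/1260 = 4.84 km.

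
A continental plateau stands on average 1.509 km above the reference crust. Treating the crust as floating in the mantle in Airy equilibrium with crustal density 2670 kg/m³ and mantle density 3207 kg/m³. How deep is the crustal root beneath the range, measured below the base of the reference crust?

By Archimedes' principle applied to the lithosphere: the weight of the topography is balanced by the buoyancy of the root, ρ_c h = (ρ_m − ρ_c) r.
r = h · ρ_c / (ρ_m − ρ_c) = 1.509 km × 2670 / (3207 − 2670) = 7.5 km.

7.5 km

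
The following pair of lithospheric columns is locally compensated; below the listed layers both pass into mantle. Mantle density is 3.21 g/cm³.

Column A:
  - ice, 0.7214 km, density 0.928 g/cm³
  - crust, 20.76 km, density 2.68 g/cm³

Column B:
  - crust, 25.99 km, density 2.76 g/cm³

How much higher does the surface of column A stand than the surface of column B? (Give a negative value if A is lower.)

0.297 km

For any compensation level in the mantle, the mantle terms cancel and isostasy reduces to e = (Σt_A − Σt_B) − (Σ(ρt)_A − Σ(ρt)_B) / ρ_m.
Σt_A = 21.4814 km; Σt_B = 25.99 km; Σ(ρt)_A = 56.3062592; Σ(ρt)_B = 71.7324 (in km·g/cm³).
e = (21.4814 − 25.99) − (56.3062592 − 71.7324) / 3.21 = 0.297 km.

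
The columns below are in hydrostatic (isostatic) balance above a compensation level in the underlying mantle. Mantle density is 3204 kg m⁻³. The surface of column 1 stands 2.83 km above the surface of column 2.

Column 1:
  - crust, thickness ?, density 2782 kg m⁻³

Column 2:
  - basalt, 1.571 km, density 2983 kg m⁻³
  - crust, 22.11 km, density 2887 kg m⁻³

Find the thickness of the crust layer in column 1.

Take the compensation level at the base of the deeper column (depth z_c below the surface of column 1) and equate Σ ρ_i t_i down to z_c; mantle fills any gap and the z_c terms cancel.
Column 1: x×2782 + (z_c − 0 − x)×3204
Column 2: 2.83×0 + 1.571×2983 + 22.11×2887 + (z_c − 2.83 − 23.681)×3204
The z_c×3204 term appears on both sides and cancels. Collect the known terms of each column as K = Σ(ρt)_known − 3204 × (depth of known layers): K_1 = 0 − 3204×0 = 0; K_2 = 68517.863 − 3204×(2.83 + 23.681) = −16423.381.
Balance: K_1 − x×(3204 − 2782) = K_2, so x = (K_1 − K_2)/(3204 − 2782) = 16423.4/422 = 38.9 km.

38.9 km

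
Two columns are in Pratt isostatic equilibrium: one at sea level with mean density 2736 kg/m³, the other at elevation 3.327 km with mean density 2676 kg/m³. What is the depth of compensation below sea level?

ρ_ref D = ρ (D + h) → D (ρ_ref − ρ) = ρ h.
D = ρ h/(ρ_ref − ρ) = 2676 × 3.327 km/(2736 − 2676) = 148 km.

148 km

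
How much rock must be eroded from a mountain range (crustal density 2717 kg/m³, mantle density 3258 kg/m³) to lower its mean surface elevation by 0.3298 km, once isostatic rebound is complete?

Net drop Δ = e − u = e − e ρ_c/ρ_m = e (ρ_m − ρ_c)/ρ_m.
e = Δ ρ_m/(ρ_m − ρ_c) = 0.3298 km × 3258/541 = 1.99 km.

1.99 km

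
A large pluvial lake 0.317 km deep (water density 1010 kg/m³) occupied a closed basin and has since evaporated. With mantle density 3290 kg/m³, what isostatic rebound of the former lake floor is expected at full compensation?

0.0973 km

u = d ρ_w/ρ_m = 0.317 km × 1010/3290 = 0.0973 km.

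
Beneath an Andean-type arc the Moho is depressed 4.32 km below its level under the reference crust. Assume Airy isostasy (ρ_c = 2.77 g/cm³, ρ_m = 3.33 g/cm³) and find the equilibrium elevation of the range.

Equating mass per unit area of the two columns: ρ_c h = (ρ_m − ρ_c) r.
h = r (ρ_m − ρ_c) / ρ_c = 4.32 km × (3.33 − 2.77) / 2.77 = 0.873 km.

0.873 km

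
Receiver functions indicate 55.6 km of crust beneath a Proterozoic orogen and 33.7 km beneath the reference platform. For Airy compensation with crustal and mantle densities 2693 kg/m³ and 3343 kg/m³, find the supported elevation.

Excess crust Δ = 55.6 km − 33.7 km = 21.9 km, split between elevation h and root r with h + r = Δ.
Airy balance ρ_c h = (ρ_m − ρ_c) r gives r = h ρ_c/(ρ_m − ρ_c), so h (1 + ρ_c/(ρ_m − ρ_c)) = Δ, i.e. h = Δ (ρ_m − ρ_c)/ρ_m.
h = 21.9 km × 650/3343 = 4.26 km.

4.26 km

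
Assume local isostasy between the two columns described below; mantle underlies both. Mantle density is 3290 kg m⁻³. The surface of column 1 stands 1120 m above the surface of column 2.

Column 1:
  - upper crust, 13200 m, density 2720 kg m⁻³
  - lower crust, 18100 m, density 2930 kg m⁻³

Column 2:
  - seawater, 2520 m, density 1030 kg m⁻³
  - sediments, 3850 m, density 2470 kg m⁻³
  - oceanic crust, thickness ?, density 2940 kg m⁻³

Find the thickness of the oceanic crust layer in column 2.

4290 m

Take the compensation level at the base of the deeper column (depth z_c below the surface of column 1) and equate Σ ρ_i t_i down to z_c; mantle fills any gap and the z_c terms cancel.
Column 1: 13200×2720 + 18100×2930 + (z_c − 31300)×3290
Column 2: 1120×0 + 2520×1030 + 3850×2470 + x×2940 + (z_c − 1120 − 6370 − x)×3290
The z_c×3290 term appears on both sides and cancels. Collect the known terms of each column as K = Σ(ρt)_known − 3290 × (depth of known layers): K_1 = 88937000 − 3290×31300 = −14040000; K_2 = 12105100 − 3290×(1120 + 6370) = −12537000.
Balance: K_1 = K_2 − x×(3290 − 2940), so x = (K_2 − K_1)/(3290 − 2940) = 1503000/350 = 4290 m.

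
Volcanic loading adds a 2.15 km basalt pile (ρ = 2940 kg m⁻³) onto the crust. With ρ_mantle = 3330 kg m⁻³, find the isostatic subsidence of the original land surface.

1.9 km

Subaerial loading: s = t ρ_load / ρ_m.
s = 2.15 km × 2940/3330 = 1.9 km.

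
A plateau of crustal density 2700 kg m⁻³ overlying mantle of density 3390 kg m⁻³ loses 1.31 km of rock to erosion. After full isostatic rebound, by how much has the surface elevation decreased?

Rebound u = e ρ_c/ρ_m = 1.31 km × 2700/3390 = 1.043 km.
Net surface drop = e − u = 1.31 km − 1.043 km = e (ρ_m − ρ_c)/ρ_m = 0.267 km.

0.267 km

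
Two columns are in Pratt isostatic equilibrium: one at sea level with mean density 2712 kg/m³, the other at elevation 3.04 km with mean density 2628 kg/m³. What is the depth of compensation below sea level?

95.1 km

ρ_ref D = ρ (D + h) → D (ρ_ref − ρ) = ρ h.
D = ρ h/(ρ_ref − ρ) = 2628 × 3.04 km/(2712 − 2628) = 95.1 km.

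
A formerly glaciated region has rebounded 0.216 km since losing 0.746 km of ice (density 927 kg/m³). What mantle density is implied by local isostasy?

3200 kg/m³

ρ_m = ρ_ice t / u = 927 × 0.746 km/0.216 km = 3200 kg/m³.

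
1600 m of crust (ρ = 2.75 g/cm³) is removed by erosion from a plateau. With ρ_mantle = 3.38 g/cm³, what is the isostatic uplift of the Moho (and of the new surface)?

1300 m

Unloading: uplift u = e ρ_c/ρ_m = 1600 m × 2.75/3.38 = 1300 m.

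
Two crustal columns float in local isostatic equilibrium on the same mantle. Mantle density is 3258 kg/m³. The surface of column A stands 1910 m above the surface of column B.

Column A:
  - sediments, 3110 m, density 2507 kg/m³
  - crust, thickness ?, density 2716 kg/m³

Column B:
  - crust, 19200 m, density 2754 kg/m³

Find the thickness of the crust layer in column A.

Take the compensation level at the base of the deeper column (depth z_c below the surface of column A) and equate Σ ρ_i t_i down to z_c; mantle fills any gap and the z_c terms cancel.
Column A: 3110×2507 + x×2716 + (z_c − 3110 − x)×3258
Column B: 1910×0 + 19200×2754 + (z_c − 1910 − 19200)×3258
The z_c×3258 term appears on both sides and cancels. Collect the known terms of each column as K = Σ(ρt)_known − 3258 × (depth of known layers): K_A = 7796770 − 3258×3110 = −2335610; K_B = 52876800 − 3258×(1910 + 19200) = −15899580.
Balance: K_A − x×(3258 − 2716) = K_B, so x = (K_A − K_B)/(3258 − 2716) = 13564000/542 = 25000 m.

25000 m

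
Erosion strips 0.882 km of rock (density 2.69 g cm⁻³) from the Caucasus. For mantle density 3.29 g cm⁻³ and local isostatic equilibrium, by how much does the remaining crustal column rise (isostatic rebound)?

Unloading: uplift u = e ρ_c/ρ_m = 0.882 km × 2.69/3.29 = 0.721 km.

0.721 km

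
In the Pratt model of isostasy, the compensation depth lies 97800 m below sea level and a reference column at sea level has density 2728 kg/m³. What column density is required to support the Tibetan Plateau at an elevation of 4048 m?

Pratt balance: ρ_ref D = ρ (D + h).
ρ = ρ_ref D/(D + h) = 2728 × 97800 m/(97800 m + 4048 m) = 2620 kg/m³.

2620 kg/m³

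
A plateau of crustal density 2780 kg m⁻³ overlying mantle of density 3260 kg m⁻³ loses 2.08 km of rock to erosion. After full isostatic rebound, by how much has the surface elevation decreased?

0.306 km

Rebound u = e ρ_c/ρ_m = 2.08 km × 2780/3260 = 1.774 km.
Net surface drop = e − u = 2.08 km − 1.774 km = e (ρ_m − ρ_c)/ρ_m = 0.306 km.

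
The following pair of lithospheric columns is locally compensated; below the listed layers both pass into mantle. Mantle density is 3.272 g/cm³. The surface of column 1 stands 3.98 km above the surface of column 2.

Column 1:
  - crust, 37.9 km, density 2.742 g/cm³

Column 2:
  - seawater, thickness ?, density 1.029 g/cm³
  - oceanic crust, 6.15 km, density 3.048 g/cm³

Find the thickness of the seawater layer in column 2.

2.54 km

Take the compensation level at the base of the deeper column (depth z_c below the surface of column 1) and equate Σ ρ_i t_i down to z_c; mantle fills any gap and the z_c terms cancel.
Column 1: 37.9×2.742 + (z_c − 37.9)×3.272
Column 2: 3.98×0 + x×1.029 + 6.15×3.048 + (z_c − 3.98 − 6.15 − x)×3.272
The z_c×3.272 term appears on both sides and cancels. Collect the known terms of each column as K = Σ(ρt)_known − 3.272 × (depth of known layers): K_1 = 103.9218 − 3.272×37.9 = −20.087; K_2 = 18.7452 − 3.272×(3.98 + 6.15) = −14.40016.
Balance: K_1 = K_2 − x×(3.272 − 1.029), so x = (K_2 − K_1)/(3.272 − 1.029) = 5.68684/2.243 = 2.54 km.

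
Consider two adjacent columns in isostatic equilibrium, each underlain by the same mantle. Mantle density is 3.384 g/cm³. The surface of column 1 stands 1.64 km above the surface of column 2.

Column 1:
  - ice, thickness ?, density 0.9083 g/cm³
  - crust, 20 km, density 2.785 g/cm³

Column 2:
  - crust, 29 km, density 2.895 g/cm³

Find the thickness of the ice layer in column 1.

3.13 km

Take the compensation level at the base of the deeper column (depth z_c below the surface of column 1) and equate Σ ρ_i t_i down to z_c; mantle fills any gap and the z_c terms cancel.
Column 1: x×0.9083 + 20×2.785 + (z_c − 20 − x)×3.384
Column 2: 1.64×0 + 29×2.895 + (z_c − 1.64 − 29)×3.384
The z_c×3.384 term appears on both sides and cancels. Collect the known terms of each column as K = Σ(ρt)_known − 3.384 × (depth of known layers): K_1 = 55.7 − 3.384×20 = −11.98; K_2 = 83.955 − 3.384×(1.64 + 29) = −19.73076.
Balance: K_1 − x×(3.384 − 0.9083) = K_2, so x = (K_1 − K_2)/(3.384 − 0.9083) = 7.75076/2.4757 = 3.13 km.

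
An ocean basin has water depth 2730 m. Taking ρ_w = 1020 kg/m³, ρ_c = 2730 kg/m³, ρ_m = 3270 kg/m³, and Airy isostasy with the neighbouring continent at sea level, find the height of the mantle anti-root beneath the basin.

8640 m

For local isostatic compensation: replacing crust with seawater at the top is compensated by replacing crust with mantle at the base: d (ρ_c − ρ_w) = a (ρ_m − ρ_c).
a = d (ρ_c − ρ_w)/(ρ_m − ρ_c) = 2730 m × 1710/540 = 8640 m.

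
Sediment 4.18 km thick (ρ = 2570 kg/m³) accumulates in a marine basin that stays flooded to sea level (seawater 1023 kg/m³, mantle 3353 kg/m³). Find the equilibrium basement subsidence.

Submarine loading: the sediment displaces seawater, and the subsidence is in turn flooded, so s (ρ_m − ρ_w) = t (ρ_sed − ρ_w).
s = 4.18 km × (2570 − 1023) / (3353 − 1023) = 2.78 km.

2.78 km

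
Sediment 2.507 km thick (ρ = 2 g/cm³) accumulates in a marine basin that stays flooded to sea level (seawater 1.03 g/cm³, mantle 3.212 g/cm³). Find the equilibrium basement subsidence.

1.11 km

Submarine loading: the sediment displaces seawater, and the subsidence is in turn flooded, so s (ρ_m − ρ_w) = t (ρ_sed − ρ_w).
s = 2.507 km × (2 − 1.03) / (3.212 − 1.03) = 1.11 km.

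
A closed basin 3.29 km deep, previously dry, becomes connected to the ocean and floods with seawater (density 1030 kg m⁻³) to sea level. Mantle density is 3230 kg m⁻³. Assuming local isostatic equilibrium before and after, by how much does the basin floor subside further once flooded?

1.54 km

After flooding the water column is d + s deep. Its weight must equal the weight of mantle displaced by the extra subsidence s: (d + s) ρ_w = s ρ_m.
s = d ρ_w / (ρ_m − ρ_w) = 3.29 km × 1030/(3230 − 1030) = 1.54 km.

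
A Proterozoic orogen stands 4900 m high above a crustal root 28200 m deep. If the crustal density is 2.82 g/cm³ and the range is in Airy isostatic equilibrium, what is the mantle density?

3.31 g/cm³

Airy balance: ρ_c h = (ρ_m − ρ_c) r → ρ_m = ρ_c (1 + h/r).
ρ_m = 2.82 × (1 + 4900 m/28200 m) = 3.31 g/cm³.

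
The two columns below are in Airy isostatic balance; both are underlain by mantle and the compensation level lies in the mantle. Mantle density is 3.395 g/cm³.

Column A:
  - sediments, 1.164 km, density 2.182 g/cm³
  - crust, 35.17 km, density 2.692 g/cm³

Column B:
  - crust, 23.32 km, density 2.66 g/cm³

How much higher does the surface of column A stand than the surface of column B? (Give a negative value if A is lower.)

For any compensation level in the mantle, the mantle terms cancel and isostasy reduces to e = (Σt_A − Σt_B) − (Σ(ρt)_A − Σ(ρt)_B) / ρ_m.
Σt_A = 36.334 km; Σt_B = 23.32 km; Σ(ρt)_A = 97.217488; Σ(ρt)_B = 62.0312 (in km·g/cm³).
e = (36.334 − 23.32) − (97.217488 − 62.0312) / 3.395 = 2.65 km.

2.65 km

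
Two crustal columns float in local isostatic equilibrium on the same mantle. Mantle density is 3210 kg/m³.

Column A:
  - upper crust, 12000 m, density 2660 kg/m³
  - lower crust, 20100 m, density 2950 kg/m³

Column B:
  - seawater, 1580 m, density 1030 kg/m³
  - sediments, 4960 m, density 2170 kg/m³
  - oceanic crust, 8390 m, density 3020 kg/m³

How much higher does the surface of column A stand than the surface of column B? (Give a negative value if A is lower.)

For any compensation level in the mantle, the mantle terms cancel and isostasy reduces to e = (Σt_A − Σt_B) − (Σ(ρt)_A − Σ(ρt)_B) / ρ_m.
Σt_A = 32100 m; Σt_B = 14930 m; Σ(ρt)_A = 91215000; Σ(ρt)_B = 37728400 (in m·kg/m³).
e = (32100 − 14930) − (91215000 − 37728400) / 3210 = 508 m.

508 m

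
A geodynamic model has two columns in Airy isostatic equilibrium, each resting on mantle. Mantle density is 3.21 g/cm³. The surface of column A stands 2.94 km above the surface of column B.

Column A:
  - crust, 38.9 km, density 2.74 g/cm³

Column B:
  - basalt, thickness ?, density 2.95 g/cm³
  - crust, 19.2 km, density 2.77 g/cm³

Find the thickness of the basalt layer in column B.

Take the compensation level at the base of the deeper column (depth z_c below the surface of column A) and equate Σ ρ_i t_i down to z_c; mantle fills any gap and the z_c terms cancel.
Column A: 38.9×2.74 + (z_c − 38.9)×3.21
Column B: 2.94×0 + x×2.95 + 19.2×2.77 + (z_c − 2.94 − 19.2 − x)×3.21
The z_c×3.21 term appears on both sides and cancels. Collect the known terms of each column as K = Σ(ρt)_known − 3.21 × (depth of known layers): K_A = 106.586 − 3.21×38.9 = −18.283; K_B = 53.184 − 3.21×(2.94 + 19.2) = −17.8854.
Balance: K_A = K_B − x×(3.21 − 2.95), so x = (K_B − K_A)/(3.21 − 2.95) = 0.3976/0.26 = 1.53 km.

1.53 km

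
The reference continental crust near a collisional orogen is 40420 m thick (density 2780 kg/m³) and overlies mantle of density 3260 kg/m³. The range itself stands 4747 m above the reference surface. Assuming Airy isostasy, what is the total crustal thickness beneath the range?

Root depth r = h ρ_c / (ρ_m − ρ_c) = 4747 m × 2780 / 480 = 27490 m.
Total thickness = T + h + r = 40420 m + 4747 m + 27490 m = 72700 m.

72700 m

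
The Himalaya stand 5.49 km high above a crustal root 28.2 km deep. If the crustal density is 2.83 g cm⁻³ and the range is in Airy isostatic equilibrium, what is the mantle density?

3.38 g cm⁻³

Airy balance: ρ_c h = (ρ_m − ρ_c) r → ρ_m = ρ_c (1 + h/r).
ρ_m = 2.83 × (1 + 5.49 km/28.2 km) = 3.38 g cm⁻³.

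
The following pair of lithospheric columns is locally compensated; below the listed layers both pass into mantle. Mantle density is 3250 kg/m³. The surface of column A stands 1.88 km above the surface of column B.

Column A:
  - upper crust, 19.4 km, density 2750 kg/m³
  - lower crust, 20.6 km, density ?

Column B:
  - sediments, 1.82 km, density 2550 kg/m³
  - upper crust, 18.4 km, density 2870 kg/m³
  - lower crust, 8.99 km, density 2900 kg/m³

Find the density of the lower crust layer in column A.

2870 kg/m³

Take the compensation level at the base of the deeper column (depth z_c below the surface of column A) and equate Σ ρ_i t_i down to z_c; mantle fills any gap and the z_c terms cancel.
Column A: 19.4×2750 + 20.6×ρ + (z_c − 40)×3250
Column B: 1.88×0 + 1.82×2550 + 18.4×2870 + 8.99×2900 + (z_c − 1.88 − 29.21)×3250
The z_c×3250 term appears on both sides and cancels. Collect the known terms of each column as K = Σ(ρt)_known − 3250 × (depth of known layers): K_A = 53350 − 3250×40 = −76650; K_B = 83520 − 3250×(1.88 + 29.21) = −17522.5.
Balance: K_A + 20.6×ρ = K_B, so ρ = (K_B − K_A)/20.6 = 59127.5/20.6 = 2870 kg/m³.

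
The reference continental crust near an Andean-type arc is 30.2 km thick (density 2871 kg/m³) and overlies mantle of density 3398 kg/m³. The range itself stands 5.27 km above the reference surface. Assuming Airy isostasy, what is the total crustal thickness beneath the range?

Root depth r = h ρ_c / (ρ_m − ρ_c) = 5.27 km × 2871 / 527 = 28.71 km.
Total thickness = T + h + r = 30.2 km + 5.27 km + 28.71 km = 64.2 km.

64.2 km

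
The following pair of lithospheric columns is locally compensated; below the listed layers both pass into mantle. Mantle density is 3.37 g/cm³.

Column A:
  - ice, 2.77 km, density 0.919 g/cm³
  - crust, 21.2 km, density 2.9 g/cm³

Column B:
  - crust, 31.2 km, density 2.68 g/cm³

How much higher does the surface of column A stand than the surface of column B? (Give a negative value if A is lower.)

−1.42 km

For any compensation level in the mantle, the mantle terms cancel and isostasy reduces to e = (Σt_A − Σt_B) − (Σ(ρt)_A − Σ(ρt)_B) / ρ_m.
Σt_A = 23.97 km; Σt_B = 31.2 km; Σ(ρt)_A = 64.02563; Σ(ρt)_B = 83.616 (in km·g/cm³).
e = (23.97 − 31.2) − (64.02563 − 83.616) / 3.37 = −1.42 km.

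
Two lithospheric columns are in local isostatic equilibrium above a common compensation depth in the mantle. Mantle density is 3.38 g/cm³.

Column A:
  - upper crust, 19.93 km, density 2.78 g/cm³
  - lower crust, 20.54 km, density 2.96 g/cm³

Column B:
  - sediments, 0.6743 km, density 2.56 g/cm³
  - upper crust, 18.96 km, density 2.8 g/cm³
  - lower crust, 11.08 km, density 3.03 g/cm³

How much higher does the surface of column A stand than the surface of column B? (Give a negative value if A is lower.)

For any compensation level in the mantle, the mantle terms cancel and isostasy reduces to e = (Σt_A − Σt_B) − (Σ(ρt)_A − Σ(ρt)_B) / ρ_m.
Σt_A = 40.47 km; Σt_B = 30.7143 km; Σ(ρt)_A = 116.2038; Σ(ρt)_B = 88.386608 (in km·g/cm³).
e = (40.47 − 30.7143) − (116.2038 − 88.386608) / 3.38 = 1.53 km.

1.53 km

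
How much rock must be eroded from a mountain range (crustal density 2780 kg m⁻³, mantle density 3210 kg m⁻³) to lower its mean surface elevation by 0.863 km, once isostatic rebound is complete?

6.44 km

Net drop Δ = e − u = e − e ρ_c/ρ_m = e (ρ_m − ρ_c)/ρ_m.
e = Δ ρ_m/(ρ_m − ρ_c) = 0.863 km × 3210/430 = 6.44 km.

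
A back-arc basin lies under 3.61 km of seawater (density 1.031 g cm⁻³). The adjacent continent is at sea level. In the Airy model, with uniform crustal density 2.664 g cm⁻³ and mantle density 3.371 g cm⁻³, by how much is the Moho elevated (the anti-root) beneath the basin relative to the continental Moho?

8.34 km

By Archimedes' principle applied to the lithosphere: replacing crust with seawater at the top is compensated by replacing crust with mantle at the base: d (ρ_c − ρ_w) = a (ρ_m − ρ_c).
a = d (ρ_c − ρ_w)/(ρ_m − ρ_c) = 3.61 km × 1.633/0.707 = 8.34 km.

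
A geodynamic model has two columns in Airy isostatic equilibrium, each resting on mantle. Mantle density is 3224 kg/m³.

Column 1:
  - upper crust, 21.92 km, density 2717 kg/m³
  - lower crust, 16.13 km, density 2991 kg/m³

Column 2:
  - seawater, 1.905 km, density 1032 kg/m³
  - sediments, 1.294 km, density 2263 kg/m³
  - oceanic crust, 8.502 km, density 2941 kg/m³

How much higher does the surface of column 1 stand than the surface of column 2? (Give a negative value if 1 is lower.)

2.19 km

For any compensation level in the mantle, the mantle terms cancel and isostasy reduces to e = (Σt_1 − Σt_2) − (Σ(ρt)_1 − Σ(ρt)_2) / ρ_m.
Σt_1 = 38.05 km; Σt_2 = 11.701 km; Σ(ρt)_1 = 107801.47; Σ(ρt)_2 = 29898.664 (in km·kg/m³).
e = (38.05 − 11.701) − (107801.47 − 29898.664) / 3224 = 2.19 km.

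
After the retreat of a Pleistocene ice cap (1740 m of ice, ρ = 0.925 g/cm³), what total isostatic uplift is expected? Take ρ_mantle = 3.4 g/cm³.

473 m

Removing the load lets mantle flow back in; uplift u satisfies ρ_ice t = ρ_m u.
u = t ρ_ice/ρ_m = 1740 m × 0.925/3.4 = 473 m.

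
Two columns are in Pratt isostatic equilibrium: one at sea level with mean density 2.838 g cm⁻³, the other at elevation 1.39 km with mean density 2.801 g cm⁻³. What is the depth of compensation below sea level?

ρ_ref D = ρ (D + h) → D (ρ_ref − ρ) = ρ h.
D = ρ h/(ρ_ref − ρ) = 2.801 × 1.39 km/(2.838 − 2.801) = 105 km.

105 km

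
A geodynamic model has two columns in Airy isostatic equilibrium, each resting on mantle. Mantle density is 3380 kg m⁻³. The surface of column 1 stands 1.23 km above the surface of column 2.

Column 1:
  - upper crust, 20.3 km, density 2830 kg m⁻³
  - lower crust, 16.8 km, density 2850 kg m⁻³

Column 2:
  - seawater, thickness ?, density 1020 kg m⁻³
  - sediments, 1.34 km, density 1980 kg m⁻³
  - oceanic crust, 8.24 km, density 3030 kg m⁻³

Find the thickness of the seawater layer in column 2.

4.73 km

Take the compensation level at the base of the deeper column (depth z_c below the surface of column 1) and equate Σ ρ_i t_i down to z_c; mantle fills any gap and the z_c terms cancel.
Column 1: 20.3×2830 + 16.8×2850 + (z_c − 37.1)×3380
Column 2: 1.23×0 + x×1020 + 1.34×1980 + 8.24×3030 + (z_c − 1.23 − 9.58 − x)×3380
The z_c×3380 term appears on both sides and cancels. Collect the known terms of each column as K = Σ(ρt)_known − 3380 × (depth of known layers): K_1 = 105329 − 3380×37.1 = −20069; K_2 = 27620.4 − 3380×(1.23 + 9.58) = −8917.4.
Balance: K_1 = K_2 − x×(3380 − 1020), so x = (K_2 − K_1)/(3380 − 1020) = 11151.6/2360 = 4.73 km.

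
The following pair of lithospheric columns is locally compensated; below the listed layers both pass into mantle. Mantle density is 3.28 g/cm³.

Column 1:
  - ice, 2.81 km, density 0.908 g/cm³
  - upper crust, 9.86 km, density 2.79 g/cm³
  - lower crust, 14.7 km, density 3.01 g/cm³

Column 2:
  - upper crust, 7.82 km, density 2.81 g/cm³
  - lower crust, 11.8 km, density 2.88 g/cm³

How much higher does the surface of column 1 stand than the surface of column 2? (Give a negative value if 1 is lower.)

2.16 km

For any compensation level in the mantle, the mantle terms cancel and isostasy reduces to e = (Σt_1 − Σt_2) − (Σ(ρt)_1 − Σ(ρt)_2) / ρ_m.
Σt_1 = 27.37 km; Σt_2 = 19.62 km; Σ(ρt)_1 = 74.30788; Σ(ρt)_2 = 55.9582 (in km·g/cm³).
e = (27.37 − 19.62) − (74.30788 − 55.9582) / 3.28 = 2.16 km.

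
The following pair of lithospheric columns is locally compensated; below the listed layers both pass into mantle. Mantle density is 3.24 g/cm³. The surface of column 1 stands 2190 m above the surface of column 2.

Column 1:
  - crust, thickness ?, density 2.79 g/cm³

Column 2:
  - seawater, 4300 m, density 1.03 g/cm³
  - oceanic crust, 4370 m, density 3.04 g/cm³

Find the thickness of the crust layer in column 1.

38800 m

Take the compensation level at the base of the deeper column (depth z_c below the surface of column 1) and equate Σ ρ_i t_i down to z_c; mantle fills any gap and the z_c terms cancel.
Column 1: x×2.79 + (z_c − 0 − x)×3.24
Column 2: 2190×0 + 4300×1.03 + 4370×3.04 + (z_c − 2190 − 8670)×3.24
The z_c×3.24 term appears on both sides and cancels. Collect the known terms of each column as K = Σ(ρt)_known − 3.24 × (depth of known layers): K_1 = 0 − 3.24×0 = 0; K_2 = 17713.8 − 3.24×(2190 + 8670) = −17472.6.
Balance: K_1 − x×(3.24 − 2.79) = K_2, so x = (K_1 − K_2)/(3.24 − 2.79) = 17472.6/0.45 = 38800 m.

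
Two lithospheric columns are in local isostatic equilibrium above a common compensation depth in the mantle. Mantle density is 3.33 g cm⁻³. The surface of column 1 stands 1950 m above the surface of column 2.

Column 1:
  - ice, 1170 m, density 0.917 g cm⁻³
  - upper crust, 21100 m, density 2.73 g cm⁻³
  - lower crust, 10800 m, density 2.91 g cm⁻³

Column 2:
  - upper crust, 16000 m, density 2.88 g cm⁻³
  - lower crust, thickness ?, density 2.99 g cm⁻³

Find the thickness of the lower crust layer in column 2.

18600 m

Take the compensation level at the base of the deeper column (depth z_c below the surface of column 1) and equate Σ ρ_i t_i down to z_c; mantle fills any gap and the z_c terms cancel.
Column 1: 1170×0.917 + 21100×2.73 + 10800×2.91 + (z_c − 33070)×3.33
Column 2: 1950×0 + 16000×2.88 + x×2.99 + (z_c − 1950 − 16000 − x)×3.33
The z_c×3.33 term appears on both sides and cancels. Collect the known terms of each column as K = Σ(ρt)_known − 3.33 × (depth of known layers): K_1 = 90103.89 − 3.33×33070 = −20019.21; K_2 = 46080 − 3.33×(1950 + 16000) = −13693.5.
Balance: K_1 = K_2 − x×(3.33 − 2.99), so x = (K_2 − K_1)/(3.33 − 2.99) = 6325.71/0.34 = 18600 m.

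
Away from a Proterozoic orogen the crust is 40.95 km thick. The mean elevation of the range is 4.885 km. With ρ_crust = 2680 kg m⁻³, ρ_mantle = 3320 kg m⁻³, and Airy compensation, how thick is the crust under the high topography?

66.3 km

Root depth r = h ρ_c / (ρ_m − ρ_c) = 4.885 km × 2680 / 640 = 20.46 km.
Total thickness = T + h + r = 40.95 km + 4.885 km + 20.46 km = 66.3 km.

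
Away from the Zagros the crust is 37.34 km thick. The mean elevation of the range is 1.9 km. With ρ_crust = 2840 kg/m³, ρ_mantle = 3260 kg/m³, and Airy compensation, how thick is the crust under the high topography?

52.1 km

Root depth r = h ρ_c / (ρ_m − ρ_c) = 1.9 km × 2840 / 420 = 12.85 km.
Total thickness = T + h + r = 37.34 km + 1.9 km + 12.85 km = 52.1 km.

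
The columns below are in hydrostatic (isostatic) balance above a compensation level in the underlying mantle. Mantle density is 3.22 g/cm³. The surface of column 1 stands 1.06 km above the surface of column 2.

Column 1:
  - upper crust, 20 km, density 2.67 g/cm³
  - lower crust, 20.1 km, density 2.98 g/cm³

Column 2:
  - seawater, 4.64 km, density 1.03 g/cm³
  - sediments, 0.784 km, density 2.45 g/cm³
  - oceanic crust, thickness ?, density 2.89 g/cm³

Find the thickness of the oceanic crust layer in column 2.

4.99 km

Take the compensation level at the base of the deeper column (depth z_c below the surface of column 1) and equate Σ ρ_i t_i down to z_c; mantle fills any gap and the z_c terms cancel.
Column 1: 20×2.67 + 20.1×2.98 + (z_c − 40.1)×3.22
Column 2: 1.06×0 + 4.64×1.03 + 0.784×2.45 + x×2.89 + (z_c − 1.06 − 5.424 − x)×3.22
The z_c×3.22 term appears on both sides and cancels. Collect the known terms of each column as K = Σ(ρt)_known − 3.22 × (depth of known layers): K_1 = 113.298 − 3.22×40.1 = −15.824; K_2 = 6.7 − 3.22×(1.06 + 5.424) = −14.17848.
Balance: K_1 = K_2 − x×(3.22 − 2.89), so x = (K_2 − K_1)/(3.22 − 2.89) = 1.64552/0.33 = 4.99 km.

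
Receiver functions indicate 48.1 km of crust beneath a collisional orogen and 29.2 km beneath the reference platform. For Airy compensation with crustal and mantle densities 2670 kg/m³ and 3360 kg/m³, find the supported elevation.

3.88 km

Excess crust Δ = 48.1 km − 29.2 km = 18.9 km, split between elevation h and root r with h + r = Δ.
Airy balance ρ_c h = (ρ_m − ρ_c) r gives r = h ρ_c/(ρ_m − ρ_c), so h (1 + ρ_c/(ρ_m − ρ_c)) = Δ, i.e. h = Δ (ρ_m − ρ_c)/ρ_m.
h = 18.9 km × 690/3360 = 3.88 km.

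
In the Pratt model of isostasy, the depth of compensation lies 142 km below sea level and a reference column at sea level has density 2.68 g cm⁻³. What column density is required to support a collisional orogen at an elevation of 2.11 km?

Pratt balance: ρ_ref D = ρ (D + h).
ρ = ρ_ref D/(D + h) = 2.68 × 142 km/(142 km + 2.11 km) = 2.64 g cm⁻³.

2.64 g cm⁻³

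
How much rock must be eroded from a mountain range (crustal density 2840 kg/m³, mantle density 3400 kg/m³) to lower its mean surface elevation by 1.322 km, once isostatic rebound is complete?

Net drop Δ = e − u = e − e ρ_c/ρ_m = e (ρ_m − ρ_c)/ρ_m.
e = Δ ρ_m/(ρ_m − ρ_c) = 1.322 km × 3400/560 = 8.03 km.

8.03 km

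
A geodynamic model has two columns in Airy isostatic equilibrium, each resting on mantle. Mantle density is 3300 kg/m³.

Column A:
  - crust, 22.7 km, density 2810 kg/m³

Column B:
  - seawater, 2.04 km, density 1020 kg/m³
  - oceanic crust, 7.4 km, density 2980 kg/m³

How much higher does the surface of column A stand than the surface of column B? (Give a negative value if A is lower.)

For any compensation level in the mantle, the mantle terms cancel and isostasy reduces to e = (Σt_A − Σt_B) − (Σ(ρt)_A − Σ(ρt)_B) / ρ_m.
Σt_A = 22.7 km; Σt_B = 9.44 km; Σ(ρt)_A = 63787; Σ(ρt)_B = 24132.8 (in km·kg/m³).
e = (22.7 − 9.44) − (63787 − 24132.8) / 3300 = 1.24 km.

1.24 km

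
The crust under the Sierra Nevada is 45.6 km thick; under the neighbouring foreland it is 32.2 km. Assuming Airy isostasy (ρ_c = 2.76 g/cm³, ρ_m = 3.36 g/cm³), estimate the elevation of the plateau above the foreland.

2.39 km

Excess crust Δ = 45.6 km − 32.2 km = 13.4 km, split between elevation h and root r with h + r = Δ.
Airy balance ρ_c h = (ρ_m − ρ_c) r gives r = h ρ_c/(ρ_m − ρ_c), so h (1 + ρ_c/(ρ_m − ρ_c)) = Δ, i.e. h = Δ (ρ_m − ρ_c)/ρ_m.
h = 13.4 km × 0.6/3.36 = 2.39 km.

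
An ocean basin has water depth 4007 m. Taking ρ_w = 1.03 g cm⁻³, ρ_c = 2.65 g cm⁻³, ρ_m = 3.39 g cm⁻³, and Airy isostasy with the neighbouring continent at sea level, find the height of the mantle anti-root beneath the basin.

8770 m

Isostatic balance requires: replacing crust with seawater at the top is compensated by replacing crust with mantle at the base: d (ρ_c − ρ_w) = a (ρ_m − ρ_c).
a = d (ρ_c − ρ_w)/(ρ_m − ρ_c) = 4007 m × 1.62/0.74 = 8770 m.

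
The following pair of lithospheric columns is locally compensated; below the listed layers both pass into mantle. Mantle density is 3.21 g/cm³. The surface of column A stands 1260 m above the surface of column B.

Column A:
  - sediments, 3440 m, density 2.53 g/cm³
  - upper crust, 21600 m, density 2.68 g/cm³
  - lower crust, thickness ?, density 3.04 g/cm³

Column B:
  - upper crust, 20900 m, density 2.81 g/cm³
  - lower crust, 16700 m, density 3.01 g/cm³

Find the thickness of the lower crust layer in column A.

Take the compensation level at the base of the deeper column (depth z_c below the surface of column A) and equate Σ ρ_i t_i down to z_c; mantle fills any gap and the z_c terms cancel.
Column A: 3440×2.53 + 21600×2.68 + x×3.04 + (z_c − 25040 − x)×3.21
Column B: 1260×0 + 20900×2.81 + 16700×3.01 + (z_c − 1260 − 37600)×3.21
The z_c×3.21 term appears on both sides and cancels. Collect the known terms of each column as K = Σ(ρt)_known − 3.21 × (depth of known layers): K_A = 66591.2 − 3.21×25040 = −13787.2; K_B = 108996 − 3.21×(1260 + 37600) = −15744.6.
Balance: K_A − x×(3.21 − 3.04) = K_B, so x = (K_A − K_B)/(3.21 − 3.04) = 1957.4/0.17 = 11500 m.

11500 m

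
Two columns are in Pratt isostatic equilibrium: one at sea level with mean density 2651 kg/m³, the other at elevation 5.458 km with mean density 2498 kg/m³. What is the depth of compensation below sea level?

89.1 km

ρ_ref D = ρ (D + h) → D (ρ_ref − ρ) = ρ h.
D = ρ h/(ρ_ref − ρ) = 2498 × 5.458 km/(2651 − 2498) = 89.1 km.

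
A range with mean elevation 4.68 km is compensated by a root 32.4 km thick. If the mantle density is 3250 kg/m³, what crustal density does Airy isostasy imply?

2840 kg/m³

ρ_c h = (ρ_m − ρ_c) r → ρ_c (h + r) = ρ_m r → ρ_c = ρ_m r / (h + r).
ρ_c = 3250 × 32.4 km / (4.68 km + 32.4 km) = 2840 kg/m³.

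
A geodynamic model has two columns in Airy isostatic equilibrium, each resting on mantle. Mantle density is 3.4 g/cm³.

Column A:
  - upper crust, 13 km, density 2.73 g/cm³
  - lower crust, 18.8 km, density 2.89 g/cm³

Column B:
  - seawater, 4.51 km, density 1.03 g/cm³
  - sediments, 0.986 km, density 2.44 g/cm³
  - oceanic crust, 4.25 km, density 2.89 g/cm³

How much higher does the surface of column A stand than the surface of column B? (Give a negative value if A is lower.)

1.32 km

For any compensation level in the mantle, the mantle terms cancel and isostasy reduces to e = (Σt_A − Σt_B) − (Σ(ρt)_A − Σ(ρt)_B) / ρ_m.
Σt_A = 31.8 km; Σt_B = 9.746 km; Σ(ρt)_A = 89.822; Σ(ρt)_B = 19.33364 (in km·g/cm³).
e = (31.8 − 9.746) − (89.822 − 19.33364) / 3.4 = 1.32 km.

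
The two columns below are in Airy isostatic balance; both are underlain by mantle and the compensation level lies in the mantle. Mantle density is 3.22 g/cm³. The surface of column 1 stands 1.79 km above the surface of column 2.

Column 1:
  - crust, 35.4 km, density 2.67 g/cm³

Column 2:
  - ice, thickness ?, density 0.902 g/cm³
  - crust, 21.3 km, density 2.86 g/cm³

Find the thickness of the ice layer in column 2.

Take the compensation level at the base of the deeper column (depth z_c below the surface of column 1) and equate Σ ρ_i t_i down to z_c; mantle fills any gap and the z_c terms cancel.
Column 1: 35.4×2.67 + (z_c − 35.4)×3.22
Column 2: 1.79×0 + x×0.902 + 21.3×2.86 + (z_c − 1.79 − 21.3 − x)×3.22
The z_c×3.22 term appears on both sides and cancels. Collect the known terms of each column as K = Σ(ρt)_known − 3.22 × (depth of known layers): K_1 = 94.518 − 3.22×35.4 = −19.47; K_2 = 60.918 − 3.22×(1.79 + 21.3) = −13.4318.
Balance: K_1 = K_2 − x×(3.22 − 0.902), so x = (K_2 − K_1)/(3.22 − 0.902) = 6.0382/2.318 = 2.6 km.

2.6 km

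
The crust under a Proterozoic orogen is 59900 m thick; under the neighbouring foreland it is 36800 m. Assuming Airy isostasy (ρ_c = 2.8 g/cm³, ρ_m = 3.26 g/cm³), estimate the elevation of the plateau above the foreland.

Excess crust Δ = 59900 m − 36800 m = 23100 m, split between elevation h and root r with h + r = Δ.
Airy balance ρ_c h = (ρ_m − ρ_c) r gives r = h ρ_c/(ρ_m − ρ_c), so h (1 + ρ_c/(ρ_m − ρ_c)) = Δ, i.e. h = Δ (ρ_m − ρ_c)/ρ_m.
h = 23100 m × 0.46/3.26 = 3260 m.

3260 m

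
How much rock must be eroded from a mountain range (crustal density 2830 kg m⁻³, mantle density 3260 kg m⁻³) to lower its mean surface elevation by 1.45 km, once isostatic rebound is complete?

Net drop Δ = e − u = e − e ρ_c/ρ_m = e (ρ_m − ρ_c)/ρ_m.
e = Δ ρ_m/(ρ_m − ρ_c) = 1.45 km × 3260/430 = 11 km.

11 km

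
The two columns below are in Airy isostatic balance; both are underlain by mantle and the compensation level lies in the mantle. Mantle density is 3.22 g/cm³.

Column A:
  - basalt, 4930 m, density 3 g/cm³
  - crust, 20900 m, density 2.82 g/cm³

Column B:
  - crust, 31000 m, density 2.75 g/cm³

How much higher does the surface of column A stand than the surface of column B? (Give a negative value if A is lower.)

−1590 m

For any compensation level in the mantle, the mantle terms cancel and isostasy reduces to e = (Σt_A − Σt_B) − (Σ(ρt)_A − Σ(ρt)_B) / ρ_m.
Σt_A = 25830 m; Σt_B = 31000 m; Σ(ρt)_A = 73728; Σ(ρt)_B = 85250 (in m·g/cm³).
e = (25830 − 31000) − (73728 − 85250) / 3.22 = −1590 m.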